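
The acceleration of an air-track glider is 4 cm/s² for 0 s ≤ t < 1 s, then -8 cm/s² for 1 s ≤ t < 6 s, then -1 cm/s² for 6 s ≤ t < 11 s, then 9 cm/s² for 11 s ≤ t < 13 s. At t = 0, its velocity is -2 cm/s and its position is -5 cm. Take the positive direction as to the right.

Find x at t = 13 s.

-365.5 cm

On each constant-a segment, Δv = aΔt and Δx = v₀Δt + ½aΔt²; chain segment to segment.
0–1 s: v starts -2 cm/s; Δx = -2·1 + ½·4·1² = 0 cm; v ends 2 cm/s.
1–6 s: v starts 2 cm/s; Δx = 2·5 + ½·-8·5² = -90 cm; v ends -38 cm/s.
6–11 s: v starts -38 cm/s; Δx = -38·5 + ½·-1·5² = -202.5 cm; v ends -43 cm/s.
11–13 s: v starts -43 cm/s; Δx = -43·2 + ½·9·2² = -68 cm; v ends -25 cm/s.
x(13) = -5 + Σ Δx = -365.5 cm.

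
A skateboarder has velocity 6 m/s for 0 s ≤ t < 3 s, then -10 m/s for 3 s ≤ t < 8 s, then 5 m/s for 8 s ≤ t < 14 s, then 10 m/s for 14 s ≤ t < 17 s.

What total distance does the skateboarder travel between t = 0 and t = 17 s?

Total distance travelled is ∫|v| dt — sum the magnitudes of each area piece.
0–3 s: |6| × 3 = 18 m
3–8 s: |-10| × 5 = 50 m
8–14 s: |5| × 6 = 30 m
14–17 s: |10| × 3 = 30 m
Total distance = 128 m

128 m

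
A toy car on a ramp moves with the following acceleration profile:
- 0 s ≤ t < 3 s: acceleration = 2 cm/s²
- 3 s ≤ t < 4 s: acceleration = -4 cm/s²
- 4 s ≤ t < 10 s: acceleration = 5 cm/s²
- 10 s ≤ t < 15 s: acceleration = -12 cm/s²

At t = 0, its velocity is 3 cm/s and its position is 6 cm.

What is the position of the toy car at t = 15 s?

176 cm

On each constant-a segment, Δv = aΔt and Δx = v₀Δt + ½aΔt²; chain segment to segment.
0–3 s: v starts 3 cm/s; Δx = 3·3 + ½·2·3² = 18 cm; v ends 9 cm/s.
3–4 s: v starts 9 cm/s; Δx = 9·1 + ½·-4·1² = 7 cm; v ends 5 cm/s.
4–10 s: v starts 5 cm/s; Δx = 5·6 + ½·5·6² = 120 cm; v ends 35 cm/s.
10–15 s: v starts 35 cm/s; Δx = 35·5 + ½·-12·5² = 25 cm; v ends -25 cm/s.
x(15) = 6 + Σ Δx = 176 cm.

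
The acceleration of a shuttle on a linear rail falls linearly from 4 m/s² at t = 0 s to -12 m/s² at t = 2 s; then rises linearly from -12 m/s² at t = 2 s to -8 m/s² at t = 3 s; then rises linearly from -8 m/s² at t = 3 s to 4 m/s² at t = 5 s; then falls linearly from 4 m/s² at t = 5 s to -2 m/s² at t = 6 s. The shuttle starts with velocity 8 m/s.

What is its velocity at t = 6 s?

-13 m/s

Δv equals the area under the a-t graph; then v = v₀ + Δv.
0–2 s: ½(4 + -12)(2) = -8 m/s
2–3 s: ½(-12 + -8)(1) = -10 m/s
3–5 s: ½(-8 + 4)(2) = -4 m/s
5–6 s: ½(4 + -2)(1) = 1 m/s
Δv = -21 m/s, so v(6) = 8 + (-21) = -13 m/s.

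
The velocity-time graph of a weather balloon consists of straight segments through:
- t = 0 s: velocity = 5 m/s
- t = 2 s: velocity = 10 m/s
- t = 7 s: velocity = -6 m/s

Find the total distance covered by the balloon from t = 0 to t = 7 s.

Total distance travelled is ∫|v| dt — sum the magnitudes of each area piece.
0–2 s: |½(5 + 10)(2)| = 15 m
2–7 s: v = 0 at t = 5.125 s; triangle areas 15.625 + 5.625 = 21.25 m
Total distance = 36.25 m

36.25 m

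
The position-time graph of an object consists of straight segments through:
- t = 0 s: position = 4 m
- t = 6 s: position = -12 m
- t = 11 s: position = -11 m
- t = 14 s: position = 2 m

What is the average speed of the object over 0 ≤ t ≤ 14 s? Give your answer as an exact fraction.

15/7 m/s

Average speed = (total path length)/(elapsed time); on a piecewise-linear x-t graph the path length is Σ|Δx|.
0–6 s: |Δx| = |-12 − 4| = 16 m
6–11 s: |Δx| = |-11 − -12| = 1 m
11–14 s: |Δx| = |2 − -11| = 13 m
Total path = 30 m; average speed = 30/14 = 15/7 m/s.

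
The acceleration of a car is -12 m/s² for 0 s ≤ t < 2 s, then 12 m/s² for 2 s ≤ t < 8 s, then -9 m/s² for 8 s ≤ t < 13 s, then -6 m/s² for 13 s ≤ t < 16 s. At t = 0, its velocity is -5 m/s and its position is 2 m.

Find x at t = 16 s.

On each constant-a segment, Δv = aΔt and Δx = v₀Δt + ½aΔt²; chain segment to segment.
0–2 s: v starts -5 m/s; Δx = -5·2 + ½·-12·2² = -34 m; v ends -29 m/s.
2–8 s: v starts -29 m/s; Δx = -29·6 + ½·12·6² = 42 m; v ends 43 m/s.
8–13 s: v starts 43 m/s; Δx = 43·5 + ½·-9·5² = 102.5 m; v ends -2 m/s.
13–16 s: v starts -2 m/s; Δx = -2·3 + ½·-6·3² = -33 m; v ends -20 m/s.
x(16) = 2 + Σ Δx = 79.5 m.

79.5 m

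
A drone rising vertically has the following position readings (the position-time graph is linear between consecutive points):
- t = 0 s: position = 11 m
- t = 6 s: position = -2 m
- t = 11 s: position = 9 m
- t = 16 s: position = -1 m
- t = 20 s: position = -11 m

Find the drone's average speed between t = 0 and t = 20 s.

Average speed = (total path length)/(elapsed time); on a piecewise-linear x-t graph the path length is Σ|Δx|.
0–6 s: |Δx| = |-2 − 11| = 13 m
6–11 s: |Δx| = |9 − -2| = 11 m
11–16 s: |Δx| = |-1 − 9| = 10 m
16–20 s: |Δx| = |-11 − -1| = 10 m
Total path = 44 m; average speed = 44/20 = 2.2 m/s.

2.2 m/s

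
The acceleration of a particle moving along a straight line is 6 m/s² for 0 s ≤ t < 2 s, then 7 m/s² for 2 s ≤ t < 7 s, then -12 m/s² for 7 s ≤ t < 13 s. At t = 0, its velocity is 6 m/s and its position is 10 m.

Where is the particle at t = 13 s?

313.5 m

On each constant-a segment, Δv = aΔt and Δx = v₀Δt + ½aΔt²; chain segment to segment.
0–2 s: v starts 6 m/s; Δx = 6·2 + ½·6·2² = 24 m; v ends 18 m/s.
2–7 s: v starts 18 m/s; Δx = 18·5 + ½·7·5² = 177.5 m; v ends 53 m/s.
7–13 s: v starts 53 m/s; Δx = 53·6 + ½·-12·6² = 102 m; v ends -19 m/s.
x(13) = 10 + Σ Δx = 313.5 m.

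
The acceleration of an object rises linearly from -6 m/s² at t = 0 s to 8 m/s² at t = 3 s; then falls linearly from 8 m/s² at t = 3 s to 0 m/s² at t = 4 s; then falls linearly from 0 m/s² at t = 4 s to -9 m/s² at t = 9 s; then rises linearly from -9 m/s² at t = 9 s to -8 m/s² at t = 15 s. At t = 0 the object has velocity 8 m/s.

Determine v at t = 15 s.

-58.5 m/s

Δv equals the area under the a-t graph; then v = v₀ + Δv.
0–3 s: ½(-6 + 8)(3) = 3 m/s
3–4 s: ½(8 + 0)(1) = 4 m/s
4–9 s: ½(0 + -9)(5) = -22.5 m/s
9–15 s: ½(-9 + -8)(6) = -51 m/s
Δv = -66.5 m/s, so v(15) = 8 + (-66.5) = -58.5 m/s.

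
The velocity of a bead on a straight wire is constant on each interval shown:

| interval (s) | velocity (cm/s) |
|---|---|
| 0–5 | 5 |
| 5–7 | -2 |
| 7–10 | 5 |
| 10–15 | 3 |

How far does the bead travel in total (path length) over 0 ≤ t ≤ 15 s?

Distance (not displacement) is the total path length: add the absolute areas under v-t.
0–5 s: |5| × 5 = 25 cm
5–7 s: |-2| × 2 = 4 cm
7–10 s: |5| × 3 = 15 cm
10–15 s: |3| × 5 = 15 cm
Total distance = 59 cm

59 cm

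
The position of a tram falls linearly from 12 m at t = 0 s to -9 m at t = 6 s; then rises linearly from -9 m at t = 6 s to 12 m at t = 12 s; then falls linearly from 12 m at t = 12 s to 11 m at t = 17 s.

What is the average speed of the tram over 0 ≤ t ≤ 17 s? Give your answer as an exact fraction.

Average speed = (total path length)/(elapsed time); on a piecewise-linear x-t graph the path length is Σ|Δx|.
0–6 s: |Δx| = |-9 − 12| = 21 m
6–12 s: |Δx| = |12 − -9| = 21 m
12–17 s: |Δx| = |11 − 12| = 1 m
Total path = 43 m; average speed = 43/17 = 43/17 m/s.

43/17 m/s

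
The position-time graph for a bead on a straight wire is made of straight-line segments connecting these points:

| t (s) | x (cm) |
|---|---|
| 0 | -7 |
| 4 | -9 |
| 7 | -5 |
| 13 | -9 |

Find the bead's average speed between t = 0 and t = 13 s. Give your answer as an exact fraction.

10/13 cm/s

Average speed = (total path length)/(elapsed time); on a piecewise-linear x-t graph the path length is Σ|Δx|.
0–4 s: |Δx| = |-9 − -7| = 2 cm
4–7 s: |Δx| = |-5 − -9| = 4 cm
7–13 s: |Δx| = |-9 − -5| = 4 cm
Total path = 10 cm; average speed = 10/13 = 10/13 cm/s.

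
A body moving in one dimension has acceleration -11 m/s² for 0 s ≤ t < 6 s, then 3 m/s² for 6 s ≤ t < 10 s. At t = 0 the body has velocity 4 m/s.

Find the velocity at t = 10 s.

-50 m/s

Δv equals the area under the a-t graph; then v = v₀ + Δv.
0–6 s: -11 × 6 = -66 m/s
6–10 s: 3 × 4 = 12 m/s
Δv = -54 m/s, so v(10) = 4 + (-54) = -50 m/s.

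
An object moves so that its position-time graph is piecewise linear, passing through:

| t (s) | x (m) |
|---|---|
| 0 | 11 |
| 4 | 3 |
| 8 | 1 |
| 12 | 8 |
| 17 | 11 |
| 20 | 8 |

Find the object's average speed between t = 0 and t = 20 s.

1.15 m/s

Average speed = (total path length)/(elapsed time); on a piecewise-linear x-t graph the path length is Σ|Δx|.
0–4 s: |Δx| = |3 − 11| = 8 m
4–8 s: |Δx| = |1 − 3| = 2 m
8–12 s: |Δx| = |8 − 1| = 7 m
12–17 s: |Δx| = |11 − 8| = 3 m
17–20 s: |Δx| = |8 − 11| = 3 m
Total path = 23 m; average speed = 23/20 = 1.15 m/s.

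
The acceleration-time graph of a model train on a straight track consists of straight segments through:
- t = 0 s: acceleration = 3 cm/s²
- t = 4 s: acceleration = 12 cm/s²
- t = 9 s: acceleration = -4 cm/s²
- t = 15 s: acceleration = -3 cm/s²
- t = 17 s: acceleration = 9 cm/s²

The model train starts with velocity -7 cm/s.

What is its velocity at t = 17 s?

Δv equals the area under the a-t graph; then v = v₀ + Δv.
0–4 s: ½(3 + 12)(4) = 30 cm/s
4–9 s: ½(12 + -4)(5) = 20 cm/s
9–15 s: ½(-4 + -3)(6) = -21 cm/s
15–17 s: ½(-3 + 9)(2) = 6 cm/s
Δv = 35 cm/s, so v(17) = -7 + (35) = 28 cm/s.

28 cm/s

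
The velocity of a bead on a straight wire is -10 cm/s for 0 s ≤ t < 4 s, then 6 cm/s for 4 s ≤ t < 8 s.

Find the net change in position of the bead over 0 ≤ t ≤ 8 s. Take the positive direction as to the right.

Net displacement equals the area under the velocity-time graph (areas below the axis count negative).
0–4 s: -10 × 4 = -40 cm
4–8 s: 6 × 4 = 24 cm
Net displacement = -16 cm

-16 cm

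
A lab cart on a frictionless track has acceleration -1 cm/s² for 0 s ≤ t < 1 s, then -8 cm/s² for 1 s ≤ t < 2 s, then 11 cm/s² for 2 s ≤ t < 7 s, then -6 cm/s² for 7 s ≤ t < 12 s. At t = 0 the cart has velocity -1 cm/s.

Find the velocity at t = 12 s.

Δv equals the area under the a-t graph; then v = v₀ + Δv.
0–1 s: -1 × 1 = -1 cm/s
1–2 s: -8 × 1 = -8 cm/s
2–7 s: 11 × 5 = 55 cm/s
7–12 s: -6 × 5 = -30 cm/s
Δv = 16 cm/s, so v(12) = -1 + (16) = 15 cm/s.

15 cm/s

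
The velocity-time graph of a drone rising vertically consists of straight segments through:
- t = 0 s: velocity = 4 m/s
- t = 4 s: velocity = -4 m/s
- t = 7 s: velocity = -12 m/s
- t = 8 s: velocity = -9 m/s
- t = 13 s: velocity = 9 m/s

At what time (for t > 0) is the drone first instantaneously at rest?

t = 2 s

v changes sign on 0–4 s (from 4 to -4); the graph is linear there, so v = 0 at t = 0 + (-4)·(4 − 0)/(-4 − 4) = 2 s.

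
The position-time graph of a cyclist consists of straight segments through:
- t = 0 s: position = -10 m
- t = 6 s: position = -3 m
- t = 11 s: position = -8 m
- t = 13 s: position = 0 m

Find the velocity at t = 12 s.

4 m/s

Velocity is the slope of the x-t graph on 11–13 s: (0 − -8)/(13 − 11) = 4 m/s.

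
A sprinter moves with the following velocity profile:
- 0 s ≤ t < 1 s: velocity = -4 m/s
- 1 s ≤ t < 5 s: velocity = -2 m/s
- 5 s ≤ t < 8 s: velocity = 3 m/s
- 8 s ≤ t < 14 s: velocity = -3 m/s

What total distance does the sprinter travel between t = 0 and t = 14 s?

39 m

Total distance travelled is ∫|v| dt — sum the magnitudes of each area piece.
0–1 s: |-4| × 1 = 4 m
1–5 s: |-2| × 4 = 8 m
5–8 s: |3| × 3 = 9 m
8–14 s: |-3| × 6 = 18 m
Total distance = 39 m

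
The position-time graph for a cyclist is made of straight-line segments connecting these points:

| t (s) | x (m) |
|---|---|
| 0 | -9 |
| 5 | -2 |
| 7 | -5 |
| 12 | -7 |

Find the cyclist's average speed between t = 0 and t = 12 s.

1 m/s

Average speed = (total path length)/(elapsed time); on a piecewise-linear x-t graph the path length is Σ|Δx|.
0–5 s: |Δx| = |-2 − -9| = 7 m
5–7 s: |Δx| = |-5 − -2| = 3 m
7–12 s: |Δx| = |-7 − -5| = 2 m
Total path = 12 m; average speed = 12/12 = 1 m/s.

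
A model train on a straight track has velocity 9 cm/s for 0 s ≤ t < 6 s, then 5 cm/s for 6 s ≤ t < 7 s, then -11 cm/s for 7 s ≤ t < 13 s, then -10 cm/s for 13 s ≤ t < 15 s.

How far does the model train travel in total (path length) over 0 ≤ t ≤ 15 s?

145 cm

Total distance travelled is ∫|v| dt — sum the magnitudes of each area piece.
0–6 s: |9| × 6 = 54 cm
6–7 s: |5| × 1 = 5 cm
7–13 s: |-11| × 6 = 66 cm
13–15 s: |-10| × 2 = 20 cm
Total distance = 145 cm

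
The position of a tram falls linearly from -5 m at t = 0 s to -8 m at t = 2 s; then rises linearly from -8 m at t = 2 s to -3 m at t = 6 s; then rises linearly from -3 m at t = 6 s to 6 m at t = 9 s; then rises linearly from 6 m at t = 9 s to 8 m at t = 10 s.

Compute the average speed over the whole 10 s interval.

1.9 m/s

Average speed = (total path length)/(elapsed time); on a piecewise-linear x-t graph the path length is Σ|Δx|.
0–2 s: |Δx| = |-8 − -5| = 3 m
2–6 s: |Δx| = |-3 − -8| = 5 m
6–9 s: |Δx| = |6 − -3| = 9 m
9–10 s: |Δx| = |8 − 6| = 2 m
Total path = 19 m; average speed = 19/10 = 1.9 m/s.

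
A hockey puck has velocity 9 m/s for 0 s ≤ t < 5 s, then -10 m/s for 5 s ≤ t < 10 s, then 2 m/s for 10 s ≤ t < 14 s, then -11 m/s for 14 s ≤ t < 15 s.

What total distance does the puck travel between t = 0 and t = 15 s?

114 m

Total distance travelled is ∫|v| dt — sum the magnitudes of each area piece.
0–5 s: |9| × 5 = 45 m
5–10 s: |-10| × 5 = 50 m
10–14 s: |2| × 4 = 8 m
14–15 s: |-11| × 1 = 11 m
Total distance = 114 m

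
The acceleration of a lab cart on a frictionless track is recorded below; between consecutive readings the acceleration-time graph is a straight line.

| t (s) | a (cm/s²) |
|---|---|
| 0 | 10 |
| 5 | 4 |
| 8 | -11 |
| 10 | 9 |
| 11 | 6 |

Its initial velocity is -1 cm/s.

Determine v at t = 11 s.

Δv equals the area under the a-t graph; then v = v₀ + Δv.
0–5 s: ½(10 + 4)(5) = 35 cm/s
5–8 s: ½(4 + -11)(3) = -10.5 cm/s
8–10 s: ½(-11 + 9)(2) = -2 cm/s
10–11 s: ½(9 + 6)(1) = 7.5 cm/s
Δv = 30 cm/s, so v(11) = -1 + (30) = 29 cm/s.

29 cm/s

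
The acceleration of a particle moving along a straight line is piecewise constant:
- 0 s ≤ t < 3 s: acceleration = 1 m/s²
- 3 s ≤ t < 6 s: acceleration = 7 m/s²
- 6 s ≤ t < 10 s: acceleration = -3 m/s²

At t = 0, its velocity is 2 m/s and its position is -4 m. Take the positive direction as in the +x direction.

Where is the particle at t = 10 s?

On each constant-a segment, Δv = aΔt and Δx = v₀Δt + ½aΔt²; chain segment to segment.
0–3 s: v starts 2 m/s; Δx = 2·3 + ½·1·3² = 10.5 m; v ends 5 m/s.
3–6 s: v starts 5 m/s; Δx = 5·3 + ½·7·3² = 46.5 m; v ends 26 m/s.
6–10 s: v starts 26 m/s; Δx = 26·4 + ½·-3·4² = 80 m; v ends 14 m/s.
x(10) = -4 + Σ Δx = 133 m.

133 m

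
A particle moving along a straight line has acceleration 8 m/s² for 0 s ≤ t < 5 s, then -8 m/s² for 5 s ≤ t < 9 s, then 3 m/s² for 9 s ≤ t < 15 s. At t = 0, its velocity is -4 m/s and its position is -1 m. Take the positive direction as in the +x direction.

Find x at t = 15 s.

237 m

On each constant-a segment, Δv = aΔt and Δx = v₀Δt + ½aΔt²; chain segment to segment.
0–5 s: v starts -4 m/s; Δx = -4·5 + ½·8·5² = 80 m; v ends 36 m/s.
5–9 s: v starts 36 m/s; Δx = 36·4 + ½·-8·4² = 80 m; v ends 4 m/s.
9–15 s: v starts 4 m/s; Δx = 4·6 + ½·3·6² = 78 m; v ends 22 m/s.
x(15) = -1 + Σ Δx = 237 m.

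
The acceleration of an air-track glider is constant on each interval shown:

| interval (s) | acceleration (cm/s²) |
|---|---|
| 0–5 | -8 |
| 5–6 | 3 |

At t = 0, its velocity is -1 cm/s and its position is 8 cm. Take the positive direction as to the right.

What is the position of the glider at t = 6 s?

-136.5 cm

On each constant-a segment, Δv = aΔt and Δx = v₀Δt + ½aΔt²; chain segment to segment.
0–5 s: v starts -1 cm/s; Δx = -1·5 + ½·-8·5² = -105 cm; v ends -41 cm/s.
5–6 s: v starts -41 cm/s; Δx = -41·1 + ½·3·1² = -39.5 cm; v ends -38 cm/s.
x(6) = 8 + Σ Δx = -136.5 cm.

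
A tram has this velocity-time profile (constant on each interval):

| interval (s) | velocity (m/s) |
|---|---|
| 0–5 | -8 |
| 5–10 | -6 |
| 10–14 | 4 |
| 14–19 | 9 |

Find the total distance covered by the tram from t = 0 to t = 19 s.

Total distance travelled is ∫|v| dt — sum the magnitudes of each area piece.
0–5 s: |-8| × 5 = 40 m
5–10 s: |-6| × 5 = 30 m
10–14 s: |4| × 4 = 16 m
14–19 s: |9| × 5 = 45 m
Total distance = 131 m

131 m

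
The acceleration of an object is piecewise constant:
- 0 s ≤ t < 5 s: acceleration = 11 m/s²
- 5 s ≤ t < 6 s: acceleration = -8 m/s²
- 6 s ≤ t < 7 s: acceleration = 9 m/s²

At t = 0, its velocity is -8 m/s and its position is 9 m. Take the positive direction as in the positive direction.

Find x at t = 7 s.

193 m

On each constant-a segment, Δv = aΔt and Δx = v₀Δt + ½aΔt²; chain segment to segment.
0–5 s: v starts -8 m/s; Δx = -8·5 + ½·11·5² = 97.5 m; v ends 47 m/s.
5–6 s: v starts 47 m/s; Δx = 47·1 + ½·-8·1² = 43 m; v ends 39 m/s.
6–7 s: v starts 39 m/s; Δx = 39·1 + ½·9·1² = 43.5 m; v ends 48 m/s.
x(7) = 9 + Σ Δx = 193 m.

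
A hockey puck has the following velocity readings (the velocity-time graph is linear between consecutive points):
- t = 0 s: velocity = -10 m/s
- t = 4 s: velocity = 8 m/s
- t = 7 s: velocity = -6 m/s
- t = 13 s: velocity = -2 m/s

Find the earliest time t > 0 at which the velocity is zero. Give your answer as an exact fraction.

t = 20/9 s

v changes sign on 0–4 s (from -10 to 8); the graph is linear there, so v = 0 at t = 0 + (10)·(4 − 0)/(8 − -10) = 20/9 s.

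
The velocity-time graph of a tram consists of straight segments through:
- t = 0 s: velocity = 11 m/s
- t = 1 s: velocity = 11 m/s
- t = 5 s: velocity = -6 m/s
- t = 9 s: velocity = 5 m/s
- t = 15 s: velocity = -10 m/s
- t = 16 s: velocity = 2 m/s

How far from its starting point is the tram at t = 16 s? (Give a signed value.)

0 m

Displacement is the signed area under the v-t curve.
0–1 s: 11 × 1 = 11 m
1–5 s: ½(11 + -6)(4) = 10 m
5–9 s: ½(-6 + 5)(4) = -2 m
9–15 s: ½(5 + -10)(6) = -15 m
15–16 s: ½(-10 + 2)(1) = -4 m
Net displacement = 0 m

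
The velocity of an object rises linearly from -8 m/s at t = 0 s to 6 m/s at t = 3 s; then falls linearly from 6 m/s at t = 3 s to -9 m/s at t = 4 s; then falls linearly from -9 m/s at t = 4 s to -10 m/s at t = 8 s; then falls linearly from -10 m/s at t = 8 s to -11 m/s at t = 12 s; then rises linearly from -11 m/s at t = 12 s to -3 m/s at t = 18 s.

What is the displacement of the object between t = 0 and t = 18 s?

Displacement is the signed area under the v-t curve.
0–3 s: ½(-8 + 6)(3) = -3 m
3–4 s: ½(6 + -9)(1) = -1.5 m
4–8 s: ½(-9 + -10)(4) = -38 m
8–12 s: ½(-10 + -11)(4) = -42 m
12–18 s: ½(-11 + -3)(6) = -42 m
Net displacement = -126.5 m

-126.5 m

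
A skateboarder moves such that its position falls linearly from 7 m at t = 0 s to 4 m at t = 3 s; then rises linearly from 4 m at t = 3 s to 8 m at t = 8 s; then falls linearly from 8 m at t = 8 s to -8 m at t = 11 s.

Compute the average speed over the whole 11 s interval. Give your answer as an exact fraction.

Average speed = (total path length)/(elapsed time); on a piecewise-linear x-t graph the path length is Σ|Δx|.
0–3 s: |Δx| = |4 − 7| = 3 m
3–8 s: |Δx| = |8 − 4| = 4 m
8–11 s: |Δx| = |-8 − 8| = 16 m
Total path = 23 m; average speed = 23/11 = 23/11 m/s.

23/11 m/s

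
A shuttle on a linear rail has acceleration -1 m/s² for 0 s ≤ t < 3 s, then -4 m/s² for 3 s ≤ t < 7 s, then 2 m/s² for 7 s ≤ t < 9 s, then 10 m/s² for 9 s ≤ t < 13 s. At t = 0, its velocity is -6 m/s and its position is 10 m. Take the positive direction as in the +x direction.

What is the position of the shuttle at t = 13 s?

-130.5 m

On each constant-a segment, Δv = aΔt and Δx = v₀Δt + ½aΔt²; chain segment to segment.
0–3 s: v starts -6 m/s; Δx = -6·3 + ½·-1·3² = -22.5 m; v ends -9 m/s.
3–7 s: v starts -9 m/s; Δx = -9·4 + ½·-4·4² = -68 m; v ends -25 m/s.
7–9 s: v starts -25 m/s; Δx = -25·2 + ½·2·2² = -46 m; v ends -21 m/s.
9–13 s: v starts -21 m/s; Δx = -21·4 + ½·10·4² = -4 m; v ends 19 m/s.
x(13) = 10 + Σ Δx = -130.5 m.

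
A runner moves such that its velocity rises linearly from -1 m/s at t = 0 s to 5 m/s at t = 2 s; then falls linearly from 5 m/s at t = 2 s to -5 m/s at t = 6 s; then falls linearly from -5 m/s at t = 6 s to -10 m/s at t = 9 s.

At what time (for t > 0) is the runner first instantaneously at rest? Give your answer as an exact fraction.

v changes sign on 0–2 s (from -1 to 5); the graph is linear there, so v = 0 at t = 0 + (1)·(2 − 0)/(5 − -1) = 1/3 s.

t = 1/3 s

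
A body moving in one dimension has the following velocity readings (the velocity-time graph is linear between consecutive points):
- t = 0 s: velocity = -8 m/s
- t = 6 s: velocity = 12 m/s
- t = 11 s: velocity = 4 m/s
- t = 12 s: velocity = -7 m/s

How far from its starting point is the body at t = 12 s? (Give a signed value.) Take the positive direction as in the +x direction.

Displacement is the signed area under the v-t curve.
0–6 s: ½(-8 + 12)(6) = 12 m
6–11 s: ½(12 + 4)(5) = 40 m
11–12 s: ½(4 + -7)(1) = -1.5 m
Net displacement = 50.5 m

50.5 m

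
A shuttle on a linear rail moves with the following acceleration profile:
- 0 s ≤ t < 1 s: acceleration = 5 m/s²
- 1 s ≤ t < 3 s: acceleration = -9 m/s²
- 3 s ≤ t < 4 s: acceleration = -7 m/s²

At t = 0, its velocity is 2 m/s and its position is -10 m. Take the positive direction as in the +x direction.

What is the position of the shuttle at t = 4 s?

-24 m

On each constant-a segment, Δv = aΔt and Δx = v₀Δt + ½aΔt²; chain segment to segment.
0–1 s: v starts 2 m/s; Δx = 2·1 + ½·5·1² = 4.5 m; v ends 7 m/s.
1–3 s: v starts 7 m/s; Δx = 7·2 + ½·-9·2² = -4 m; v ends -11 m/s.
3–4 s: v starts -11 m/s; Δx = -11·1 + ½·-7·1² = -14.5 m; v ends -18 m/s.
x(4) = -10 + Σ Δx = -24 m.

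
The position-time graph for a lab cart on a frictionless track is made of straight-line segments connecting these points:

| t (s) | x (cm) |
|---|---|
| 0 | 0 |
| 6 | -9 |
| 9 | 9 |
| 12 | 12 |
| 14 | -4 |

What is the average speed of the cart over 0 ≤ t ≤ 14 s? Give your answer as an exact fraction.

Average speed = (total path length)/(elapsed time); on a piecewise-linear x-t graph the path length is Σ|Δx|.
0–6 s: |Δx| = |-9 − 0| = 9 cm
6–9 s: |Δx| = |9 − -9| = 18 cm
9–12 s: |Δx| = |12 − 9| = 3 cm
12–14 s: |Δx| = |-4 − 12| = 16 cm
Total path = 46 cm; average speed = 46/14 = 23/7 cm/s.

23/7 cm/s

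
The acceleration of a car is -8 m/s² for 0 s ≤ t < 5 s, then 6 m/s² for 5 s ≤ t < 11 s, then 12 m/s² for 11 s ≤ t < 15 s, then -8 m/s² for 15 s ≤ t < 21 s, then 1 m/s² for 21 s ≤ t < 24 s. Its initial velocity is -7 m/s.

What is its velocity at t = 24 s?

Δv equals the area under the a-t graph; then v = v₀ + Δv.
0–5 s: -8 × 5 = -40 m/s
5–11 s: 6 × 6 = 36 m/s
11–15 s: 12 × 4 = 48 m/s
15–21 s: -8 × 6 = -48 m/s
21–24 s: 1 × 3 = 3 m/s
Δv = -1 m/s, so v(24) = -7 + (-1) = -8 m/s.

-8 m/s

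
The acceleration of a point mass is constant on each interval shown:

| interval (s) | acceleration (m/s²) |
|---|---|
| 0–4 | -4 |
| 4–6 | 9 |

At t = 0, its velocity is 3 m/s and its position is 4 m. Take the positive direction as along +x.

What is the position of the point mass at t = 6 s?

-24 m

On each constant-a segment, Δv = aΔt and Δx = v₀Δt + ½aΔt²; chain segment to segment.
0–4 s: v starts 3 m/s; Δx = 3·4 + ½·-4·4² = -20 m; v ends -13 m/s.
4–6 s: v starts -13 m/s; Δx = -13·2 + ½·9·2² = -8 m; v ends 5 m/s.
x(6) = 4 + Σ Δx = -24 m.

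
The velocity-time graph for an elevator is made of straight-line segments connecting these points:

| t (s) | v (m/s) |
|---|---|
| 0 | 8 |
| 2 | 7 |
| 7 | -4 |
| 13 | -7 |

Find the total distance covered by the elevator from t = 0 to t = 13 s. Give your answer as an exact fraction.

1381/22 m

Total distance travelled is ∫|v| dt — sum the magnitudes of each area piece.
0–2 s: |½(8 + 7)(2)| = 15 m
2–7 s: v = 0 at t = 57/11 s; triangle areas 245/22 + 40/11 = 325/22 m
7–13 s: |½(-4 + -7)(6)| = 33 m
Total distance = 1381/22 m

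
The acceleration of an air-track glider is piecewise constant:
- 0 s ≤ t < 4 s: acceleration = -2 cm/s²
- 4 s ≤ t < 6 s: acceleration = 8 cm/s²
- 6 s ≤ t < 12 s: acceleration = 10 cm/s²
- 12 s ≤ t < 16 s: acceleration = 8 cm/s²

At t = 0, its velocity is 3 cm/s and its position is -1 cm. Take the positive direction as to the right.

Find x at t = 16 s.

On each constant-a segment, Δv = aΔt and Δx = v₀Δt + ½aΔt²; chain segment to segment.
0–4 s: v starts 3 cm/s; Δx = 3·4 + ½·-2·4² = -4 cm; v ends -5 cm/s.
4–6 s: v starts -5 cm/s; Δx = -5·2 + ½·8·2² = 6 cm; v ends 11 cm/s.
6–12 s: v starts 11 cm/s; Δx = 11·6 + ½·10·6² = 246 cm; v ends 71 cm/s.
12–16 s: v starts 71 cm/s; Δx = 71·4 + ½·8·4² = 348 cm; v ends 103 cm/s.
x(16) = -1 + Σ Δx = 595 cm.

595 cm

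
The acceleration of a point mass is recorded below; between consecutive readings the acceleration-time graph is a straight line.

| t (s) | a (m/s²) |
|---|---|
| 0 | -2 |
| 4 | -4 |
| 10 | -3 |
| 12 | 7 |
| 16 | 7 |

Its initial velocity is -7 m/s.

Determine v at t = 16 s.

Δv equals the area under the a-t graph; then v = v₀ + Δv.
0–4 s: ½(-2 + -4)(4) = -12 m/s
4–10 s: ½(-4 + -3)(6) = -21 m/s
10–12 s: ½(-3 + 7)(2) = 4 m/s
12–16 s: 7 × 4 = 28 m/s
Δv = -1 m/s, so v(16) = -7 + (-1) = -8 m/s.

-8 m/s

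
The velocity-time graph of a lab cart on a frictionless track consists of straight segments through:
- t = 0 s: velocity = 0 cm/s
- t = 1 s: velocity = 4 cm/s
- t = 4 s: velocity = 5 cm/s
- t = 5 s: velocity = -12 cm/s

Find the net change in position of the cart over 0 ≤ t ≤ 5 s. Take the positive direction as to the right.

12 cm

Displacement is the signed area under the v-t curve.
0–1 s: ½(0 + 4)(1) = 2 cm
1–4 s: ½(4 + 5)(3) = 13.5 cm
4–5 s: ½(5 + -12)(1) = -3.5 cm
Net displacement = 12 cm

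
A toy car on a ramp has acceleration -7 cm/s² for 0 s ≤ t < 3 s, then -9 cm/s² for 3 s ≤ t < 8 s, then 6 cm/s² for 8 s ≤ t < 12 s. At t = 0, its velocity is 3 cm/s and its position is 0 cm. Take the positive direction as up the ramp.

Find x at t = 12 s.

On each constant-a segment, Δv = aΔt and Δx = v₀Δt + ½aΔt²; chain segment to segment.
0–3 s: v starts 3 cm/s; Δx = 3·3 + ½·-7·3² = -22.5 cm; v ends -18 cm/s.
3–8 s: v starts -18 cm/s; Δx = -18·5 + ½·-9·5² = -202.5 cm; v ends -63 cm/s.
8–12 s: v starts -63 cm/s; Δx = -63·4 + ½·6·4² = -204 cm; v ends -39 cm/s.
x(12) = 0 + Σ Δx = -429 cm.

-429 cm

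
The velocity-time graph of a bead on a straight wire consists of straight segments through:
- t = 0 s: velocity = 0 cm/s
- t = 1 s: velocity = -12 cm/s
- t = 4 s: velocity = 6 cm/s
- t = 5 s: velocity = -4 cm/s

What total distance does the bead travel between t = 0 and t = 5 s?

23.6 cm

Distance (not displacement) is the total path length: add the absolute areas under v-t.
0–1 s: |½(0 + -12)(1)| = 6 cm
1–4 s: v = 0 at t = 3 s; triangle areas 12 + 3 = 15 cm
4–5 s: v = 0 at t = 4.6 s; triangle areas 1.8 + 0.8 = 2.6 cm
Total distance = 23.6 cm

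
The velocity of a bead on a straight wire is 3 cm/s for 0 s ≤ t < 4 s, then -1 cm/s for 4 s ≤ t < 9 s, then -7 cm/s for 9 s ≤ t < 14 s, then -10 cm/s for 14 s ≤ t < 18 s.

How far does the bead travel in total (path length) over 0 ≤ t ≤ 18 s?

92 cm

Total distance travelled is ∫|v| dt — sum the magnitudes of each area piece.
0–4 s: |3| × 4 = 12 cm
4–9 s: |-1| × 5 = 5 cm
9–14 s: |-7| × 5 = 35 cm
14–18 s: |-10| × 4 = 40 cm
Total distance = 92 cm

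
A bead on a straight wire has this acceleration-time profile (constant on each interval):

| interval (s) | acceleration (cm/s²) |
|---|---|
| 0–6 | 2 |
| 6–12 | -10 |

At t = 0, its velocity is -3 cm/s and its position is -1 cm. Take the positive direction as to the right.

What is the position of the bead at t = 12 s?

-109 cm

On each constant-a segment, Δv = aΔt and Δx = v₀Δt + ½aΔt²; chain segment to segment.
0–6 s: v starts -3 cm/s; Δx = -3·6 + ½·2·6² = 18 cm; v ends 9 cm/s.
6–12 s: v starts 9 cm/s; Δx = 9·6 + ½·-10·6² = -126 cm; v ends -51 cm/s.
x(12) = -1 + Σ Δx = -109 cm.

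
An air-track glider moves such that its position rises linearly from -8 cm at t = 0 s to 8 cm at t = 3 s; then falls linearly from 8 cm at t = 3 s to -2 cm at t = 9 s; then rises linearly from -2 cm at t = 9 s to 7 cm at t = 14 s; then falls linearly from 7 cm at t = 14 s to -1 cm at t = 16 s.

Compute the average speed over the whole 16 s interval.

Average speed = (total path length)/(elapsed time); on a piecewise-linear x-t graph the path length is Σ|Δx|.
0–3 s: |Δx| = |8 − -8| = 16 cm
3–9 s: |Δx| = |-2 − 8| = 10 cm
9–14 s: |Δx| = |7 − -2| = 9 cm
14–16 s: |Δx| = |-1 − 7| = 8 cm
Total path = 43 cm; average speed = 43/16 = 2.6875 cm/s.

2.6875 cm/s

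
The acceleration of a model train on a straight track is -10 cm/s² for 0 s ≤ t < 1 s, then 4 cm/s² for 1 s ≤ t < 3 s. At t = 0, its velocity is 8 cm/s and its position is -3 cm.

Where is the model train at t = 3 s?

4 cm

On each constant-a segment, Δv = aΔt and Δx = v₀Δt + ½aΔt²; chain segment to segment.
0–1 s: v starts 8 cm/s; Δx = 8·1 + ½·-10·1² = 3 cm; v ends -2 cm/s.
1–3 s: v starts -2 cm/s; Δx = -2·2 + ½·4·2² = 4 cm; v ends 6 cm/s.
x(3) = -3 + Σ Δx = 4 cm.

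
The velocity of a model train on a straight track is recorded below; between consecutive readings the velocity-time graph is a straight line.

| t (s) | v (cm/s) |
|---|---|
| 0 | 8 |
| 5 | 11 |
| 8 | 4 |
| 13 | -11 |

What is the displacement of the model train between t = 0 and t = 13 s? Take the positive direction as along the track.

Displacement is the signed area under the v-t curve.
0–5 s: ½(8 + 11)(5) = 47.5 cm
5–8 s: ½(11 + 4)(3) = 22.5 cm
8–13 s: ½(4 + -11)(5) = -17.5 cm
Net displacement = 52.5 cm

52.5 cm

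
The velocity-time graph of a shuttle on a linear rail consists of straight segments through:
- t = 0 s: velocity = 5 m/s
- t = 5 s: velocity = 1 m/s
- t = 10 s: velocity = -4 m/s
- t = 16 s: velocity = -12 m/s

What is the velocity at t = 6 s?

On 5–10 s the graph is linear from 1 to -4 m/s: v(6) = 1 + (-4 − 1)·(6 − 5)/(10 − 5) = 0 m/s.

0 m/s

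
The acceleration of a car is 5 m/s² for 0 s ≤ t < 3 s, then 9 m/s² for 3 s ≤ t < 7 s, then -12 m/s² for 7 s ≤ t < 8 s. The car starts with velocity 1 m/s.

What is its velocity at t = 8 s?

Δv equals the area under the a-t graph; then v = v₀ + Δv.
0–3 s: 5 × 3 = 15 m/s
3–7 s: 9 × 4 = 36 m/s
7–8 s: -12 × 1 = -12 m/s
Δv = 39 m/s, so v(8) = 1 + (39) = 40 m/s.

40 m/s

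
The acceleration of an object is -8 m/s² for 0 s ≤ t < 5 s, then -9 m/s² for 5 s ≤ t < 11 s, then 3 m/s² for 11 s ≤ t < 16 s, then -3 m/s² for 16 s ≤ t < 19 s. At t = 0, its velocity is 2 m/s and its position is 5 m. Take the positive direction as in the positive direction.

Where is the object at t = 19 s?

On each constant-a segment, Δv = aΔt and Δx = v₀Δt + ½aΔt²; chain segment to segment.
0–5 s: v starts 2 m/s; Δx = 2·5 + ½·-8·5² = -90 m; v ends -38 m/s.
5–11 s: v starts -38 m/s; Δx = -38·6 + ½·-9·6² = -390 m; v ends -92 m/s.
11–16 s: v starts -92 m/s; Δx = -92·5 + ½·3·5² = -422.5 m; v ends -77 m/s.
16–19 s: v starts -77 m/s; Δx = -77·3 + ½·-3·3² = -244.5 m; v ends -86 m/s.
x(19) = 5 + Σ Δx = -1142 m.

-1142 m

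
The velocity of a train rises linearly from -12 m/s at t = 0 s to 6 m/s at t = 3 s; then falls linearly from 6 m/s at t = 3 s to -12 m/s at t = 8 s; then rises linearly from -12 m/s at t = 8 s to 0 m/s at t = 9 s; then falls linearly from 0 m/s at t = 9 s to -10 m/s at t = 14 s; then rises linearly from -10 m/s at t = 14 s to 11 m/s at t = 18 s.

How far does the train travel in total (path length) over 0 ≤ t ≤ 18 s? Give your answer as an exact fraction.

1933/21 m

Distance (not displacement) is the total path length: add the absolute areas under v-t.
0–3 s: v = 0 at t = 2 s; triangle areas 12 + 3 = 15 m
3–8 s: v = 0 at t = 14/3 s; triangle areas 5 + 20 = 25 m
8–9 s: |½(-12 + 0)(1)| = 6 m
9–14 s: |½(0 + -10)(5)| = 25 m
14–18 s: v = 0 at t = 334/21 s; triangle areas 200/21 + 242/21 = 442/21 m
Total distance = 1933/21 m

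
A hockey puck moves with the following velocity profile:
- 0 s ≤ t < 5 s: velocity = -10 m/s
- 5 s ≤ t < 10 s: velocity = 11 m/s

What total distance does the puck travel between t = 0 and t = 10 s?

Total distance travelled is ∫|v| dt — sum the magnitudes of each area piece.
0–5 s: |-10| × 5 = 50 m
5–10 s: |11| × 5 = 55 m
Total distance = 105 m

105 m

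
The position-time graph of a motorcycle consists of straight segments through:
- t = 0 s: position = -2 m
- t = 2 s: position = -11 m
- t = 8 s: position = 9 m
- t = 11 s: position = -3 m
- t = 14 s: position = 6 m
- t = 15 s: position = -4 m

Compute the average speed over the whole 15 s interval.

4 m/s

Average speed = (total path length)/(elapsed time); on a piecewise-linear x-t graph the path length is Σ|Δx|.
0–2 s: |Δx| = |-11 − -2| = 9 m
2–8 s: |Δx| = |9 − -11| = 20 m
8–11 s: |Δx| = |-3 − 9| = 12 m
11–14 s: |Δx| = |6 − -3| = 9 m
14–15 s: |Δx| = |-4 − 6| = 10 m
Total path = 60 m; average speed = 60/15 = 4 m/s.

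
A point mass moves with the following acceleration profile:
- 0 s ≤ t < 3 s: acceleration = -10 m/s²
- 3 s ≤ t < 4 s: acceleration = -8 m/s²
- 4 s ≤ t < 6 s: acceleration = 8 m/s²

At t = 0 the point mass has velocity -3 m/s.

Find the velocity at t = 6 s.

Δv equals the area under the a-t graph; then v = v₀ + Δv.
0–3 s: -10 × 3 = -30 m/s
3–4 s: -8 × 1 = -8 m/s
4–6 s: 8 × 2 = 16 m/s
Δv = -22 m/s, so v(6) = -3 + (-22) = -25 m/s.

-25 m/s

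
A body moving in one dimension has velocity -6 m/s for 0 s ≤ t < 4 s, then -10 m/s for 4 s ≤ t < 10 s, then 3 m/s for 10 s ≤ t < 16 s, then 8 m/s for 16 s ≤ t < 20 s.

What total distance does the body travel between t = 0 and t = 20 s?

134 m

Total distance travelled is ∫|v| dt — sum the magnitudes of each area piece.
0–4 s: |-6| × 4 = 24 m
4–10 s: |-10| × 6 = 60 m
10–16 s: |3| × 6 = 18 m
16–20 s: |8| × 4 = 32 m
Total distance = 134 m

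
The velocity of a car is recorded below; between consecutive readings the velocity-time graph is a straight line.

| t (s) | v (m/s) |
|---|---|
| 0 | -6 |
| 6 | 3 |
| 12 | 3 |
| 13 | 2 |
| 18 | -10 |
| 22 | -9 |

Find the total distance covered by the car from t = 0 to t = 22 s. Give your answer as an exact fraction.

Total distance travelled is ∫|v| dt — sum the magnitudes of each area piece.
0–6 s: v = 0 at t = 4 s; triangle areas 12 + 3 = 15 m
6–12 s: |3| × 6 = 18 m
12–13 s: |½(3 + 2)(1)| = 2.5 m
13–18 s: v = 0 at t = 83/6 s; triangle areas 5/6 + 125/6 = 65/3 m
18–22 s: |½(-10 + -9)(4)| = 38 m
Total distance = 571/6 m

571/6 m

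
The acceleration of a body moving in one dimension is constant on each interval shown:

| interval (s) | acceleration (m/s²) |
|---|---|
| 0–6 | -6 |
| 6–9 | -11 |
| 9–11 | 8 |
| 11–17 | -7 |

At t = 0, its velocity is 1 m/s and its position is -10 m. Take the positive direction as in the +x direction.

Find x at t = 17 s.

-824.5 m

On each constant-a segment, Δv = aΔt and Δx = v₀Δt + ½aΔt²; chain segment to segment.
0–6 s: v starts 1 m/s; Δx = 1·6 + ½·-6·6² = -102 m; v ends -35 m/s.
6–9 s: v starts -35 m/s; Δx = -35·3 + ½·-11·3² = -154.5 m; v ends -68 m/s.
9–11 s: v starts -68 m/s; Δx = -68·2 + ½·8·2² = -120 m; v ends -52 m/s.
11–17 s: v starts -52 m/s; Δx = -52·6 + ½·-7·6² = -438 m; v ends -94 m/s.
x(17) = -10 + Σ Δx = -824.5 m.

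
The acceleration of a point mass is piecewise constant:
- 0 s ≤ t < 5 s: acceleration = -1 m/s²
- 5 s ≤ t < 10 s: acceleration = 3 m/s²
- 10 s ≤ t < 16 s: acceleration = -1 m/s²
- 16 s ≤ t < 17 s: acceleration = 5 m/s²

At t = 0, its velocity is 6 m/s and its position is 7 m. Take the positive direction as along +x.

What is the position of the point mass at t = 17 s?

On each constant-a segment, Δv = aΔt and Δx = v₀Δt + ½aΔt²; chain segment to segment.
0–5 s: v starts 6 m/s; Δx = 6·5 + ½·-1·5² = 17.5 m; v ends 1 m/s.
5–10 s: v starts 1 m/s; Δx = 1·5 + ½·3·5² = 42.5 m; v ends 16 m/s.
10–16 s: v starts 16 m/s; Δx = 16·6 + ½·-1·6² = 78 m; v ends 10 m/s.
16–17 s: v starts 10 m/s; Δx = 10·1 + ½·5·1² = 12.5 m; v ends 15 m/s.
x(17) = 7 + Σ Δx = 157.5 m.

157.5 m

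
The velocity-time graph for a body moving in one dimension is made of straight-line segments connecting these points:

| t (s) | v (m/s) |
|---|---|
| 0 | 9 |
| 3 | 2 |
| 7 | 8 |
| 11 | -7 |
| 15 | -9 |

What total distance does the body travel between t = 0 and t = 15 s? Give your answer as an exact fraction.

Total distance travelled is ∫|v| dt — sum the magnitudes of each area piece.
0–3 s: |½(9 + 2)(3)| = 16.5 m
3–7 s: |½(2 + 8)(4)| = 20 m
7–11 s: v = 0 at t = 137/15 s; triangle areas 128/15 + 98/15 = 226/15 m
11–15 s: |½(-7 + -9)(4)| = 32 m
Total distance = 2507/30 m

2507/30 m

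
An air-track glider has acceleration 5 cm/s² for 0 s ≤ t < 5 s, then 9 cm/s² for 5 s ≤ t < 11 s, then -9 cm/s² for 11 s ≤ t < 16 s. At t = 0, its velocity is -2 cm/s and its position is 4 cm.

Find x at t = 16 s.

On each constant-a segment, Δv = aΔt and Δx = v₀Δt + ½aΔt²; chain segment to segment.
0–5 s: v starts -2 cm/s; Δx = -2·5 + ½·5·5² = 52.5 cm; v ends 23 cm/s.
5–11 s: v starts 23 cm/s; Δx = 23·6 + ½·9·6² = 300 cm; v ends 77 cm/s.
11–16 s: v starts 77 cm/s; Δx = 77·5 + ½·-9·5² = 272.5 cm; v ends 32 cm/s.
x(16) = 4 + Σ Δx = 629 cm.

629 cm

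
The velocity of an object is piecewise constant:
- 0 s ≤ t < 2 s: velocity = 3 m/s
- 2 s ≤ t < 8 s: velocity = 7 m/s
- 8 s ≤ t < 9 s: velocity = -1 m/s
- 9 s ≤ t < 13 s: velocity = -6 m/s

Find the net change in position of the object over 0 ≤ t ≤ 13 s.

Net displacement equals the area under the velocity-time graph (areas below the axis count negative).
0–2 s: 3 × 2 = 6 m
2–8 s: 7 × 6 = 42 m
8–9 s: -1 × 1 = -1 m
9–13 s: -6 × 4 = -24 m
Net displacement = 23 m

23 m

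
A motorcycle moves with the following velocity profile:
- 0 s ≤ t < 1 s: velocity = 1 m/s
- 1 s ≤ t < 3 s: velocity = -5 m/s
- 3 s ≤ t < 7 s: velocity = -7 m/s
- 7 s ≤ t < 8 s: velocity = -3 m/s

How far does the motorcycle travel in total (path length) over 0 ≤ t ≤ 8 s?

Distance (not displacement) is the total path length: add the absolute areas under v-t.
0–1 s: |1| × 1 = 1 m
1–3 s: |-5| × 2 = 10 m
3–7 s: |-7| × 4 = 28 m
7–8 s: |-3| × 1 = 3 m
Total distance = 42 m

42 m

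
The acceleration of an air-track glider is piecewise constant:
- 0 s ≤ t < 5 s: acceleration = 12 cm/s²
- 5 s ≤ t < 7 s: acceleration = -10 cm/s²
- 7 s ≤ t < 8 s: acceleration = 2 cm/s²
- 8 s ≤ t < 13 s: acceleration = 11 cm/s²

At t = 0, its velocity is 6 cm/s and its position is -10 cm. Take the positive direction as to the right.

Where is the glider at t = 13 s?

On each constant-a segment, Δv = aΔt and Δx = v₀Δt + ½aΔt²; chain segment to segment.
0–5 s: v starts 6 cm/s; Δx = 6·5 + ½·12·5² = 180 cm; v ends 66 cm/s.
5–7 s: v starts 66 cm/s; Δx = 66·2 + ½·-10·2² = 112 cm; v ends 46 cm/s.
7–8 s: v starts 46 cm/s; Δx = 46·1 + ½·2·1² = 47 cm; v ends 48 cm/s.
8–13 s: v starts 48 cm/s; Δx = 48·5 + ½·11·5² = 377.5 cm; v ends 103 cm/s.
x(13) = -10 + Σ Δx = 706.5 cm.

706.5 cm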